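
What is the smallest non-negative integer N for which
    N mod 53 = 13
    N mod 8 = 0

From N ≡ 13 (mod 53) write N = 13 + 53t. Substituting into N ≡ 0 (mod 8) gives 53t ≡ 3 (mod 8), and since 5⁻¹ ≡ 5 (mod 8), t ≡ 7. Hence N ≡ 13 + 53·7 = 384 (mod 424).

384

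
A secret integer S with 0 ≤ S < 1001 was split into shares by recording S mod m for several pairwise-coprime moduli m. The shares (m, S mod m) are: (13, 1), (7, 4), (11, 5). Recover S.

599

The moduli are pairwise coprime; N = 13·7·11 = 1001.
N/13 = 77; 77 ≡ 12 (mod 13); 12·12 ≡ 1, so inverse 12.
N/7 = 143; 143 ≡ 3 (mod 7); 3·5 ≡ 1, so inverse 5.
N/11 = 91; 91 ≡ 3 (mod 11); 3·4 ≡ 1, so inverse 4.
S ≡ 1·77·12 + 4·143·5 + 5·91·4 = 5604.
5604 mod 1001 = 599.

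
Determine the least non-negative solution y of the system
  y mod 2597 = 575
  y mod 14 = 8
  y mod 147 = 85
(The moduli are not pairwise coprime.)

Combine the congruences pairwise.
gcd(2597, 14) = 7 and 7 | (8 − 575), so the pair is consistent; merging gives y ≡ 3172 (mod 5194), where 5194 = lcm(2597, 14).
gcd(5194, 147) = 49 and 49 | (85 − 3172), so the pair is consistent; merging gives y ≡ 3172 (mod 15582), where 15582 = lcm(5194, 147).
The solution is unique modulo lcm(2597, 14, 147) = 15582.

3172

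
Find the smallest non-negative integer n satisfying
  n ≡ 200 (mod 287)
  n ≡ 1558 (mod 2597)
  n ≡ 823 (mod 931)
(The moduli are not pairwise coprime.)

1133850

gcd(287, 2597) = 7 and 7 | (1558 − 200), so the pair is consistent; merging gives n ≡ 69080 (mod 106477), where 106477 = lcm(287, 2597).
gcd(106477, 931) = 49 and 49 | (823 − 69080), so the pair is consistent; merging gives n ≡ 1133850 (mod 2023063), where 2023063 = lcm(106477, 931).
The solution is unique modulo lcm(287, 2597, 931) = 2023063.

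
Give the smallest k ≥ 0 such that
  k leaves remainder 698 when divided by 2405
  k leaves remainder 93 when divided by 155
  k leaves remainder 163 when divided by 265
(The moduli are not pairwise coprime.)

2326333

Combine the congruences pairwise.
gcd(2405, 155) = 5 and 5 | (93 − 698), so the pair is consistent; merging gives k ≡ 15128 (mod 74555), where 74555 = lcm(2405, 155).
gcd(74555, 265) = 5 and 5 | (163 − 15128), so the pair is consistent; merging gives k ≡ 2326333 (mod 3951415), where 3951415 = lcm(74555, 265).
The solution is unique modulo lcm(2405, 155, 265) = 3951415.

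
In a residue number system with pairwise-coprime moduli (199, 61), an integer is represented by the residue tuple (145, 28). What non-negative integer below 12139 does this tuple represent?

From x ≡ 145 (mod 199) write x = 145 + 199t. Substituting into x ≡ 28 (mod 61) gives 199t ≡ 5 (mod 61), and since 16⁻¹ ≡ 42 (mod 61), t ≡ 27. Hence x ≡ 145 + 199·27 = 5518 (mod 12139).

5518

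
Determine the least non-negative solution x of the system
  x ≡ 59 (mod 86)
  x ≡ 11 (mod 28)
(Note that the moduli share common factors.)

gcd(86, 28) = 2 and 2 | (11 − 59), so the pair is consistent; merging gives x ≡ 403 (mod 1204), where 1204 = lcm(86, 28).
The solution is unique modulo lcm(86, 28) = 1204.

403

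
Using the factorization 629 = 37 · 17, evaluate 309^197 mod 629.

498

Mod 37: 309 ≡ 13; by Fermat, exponent reduces to 197 mod 36 = 17; 13^17 ≡ 17 (mod 37).
Mod 17: 309 ≡ 3; by Fermat, exponent reduces to 197 mod 16 = 5; 3^5 ≡ 5 (mod 17).
Combine by CRT: x ≡ 17 (mod 37), x ≡ 5 (mod 17) ⇒ x ≡ 498 (mod 629).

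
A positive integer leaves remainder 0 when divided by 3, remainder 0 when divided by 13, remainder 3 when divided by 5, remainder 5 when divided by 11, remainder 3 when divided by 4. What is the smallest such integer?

7683

Combine the congruences pairwise.
From x ≡ 0 (mod 3) write x = 0 + 3t. Substituting into x ≡ 0 (mod 13) gives 3t ≡ 0 (mod 13), and since 3⁻¹ ≡ 9 (mod 13), t ≡ 0. Hence x ≡ 0 + 3·0 = 0 (mod 39).
From x ≡ 0 (mod 39) write x = 0 + 39t. Substituting into x ≡ 3 (mod 5) gives 39t ≡ 3 (mod 5), and since 4⁻¹ ≡ 4 (mod 5), t ≡ 2. Hence x ≡ 0 + 39·2 = 78 (mod 195).
From x ≡ 78 (mod 195) write x = 78 + 195t. Substituting into x ≡ 5 (mod 11) gives 195t ≡ 4 (mod 11), and since 8⁻¹ ≡ 7 (mod 11), t ≡ 6. Hence x ≡ 78 + 195·6 = 1248 (mod 2145).
From x ≡ 1248 (mod 2145) write x = 1248 + 2145t. Substituting into x ≡ 3 (mod 4) gives 2145t ≡ 3 (mod 4), and since 1⁻¹ ≡ 1 (mod 4), t ≡ 3. Hence x ≡ 1248 + 2145·3 = 7683 (mod 8580).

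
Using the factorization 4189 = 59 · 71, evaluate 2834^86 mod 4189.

Mod 59: 2834 ≡ 2; by Fermat, exponent reduces to 86 mod 58 = 28; 2^28 ≡ 29 (mod 59).
Mod 71: 2834 ≡ 65; by Fermat, exponent reduces to 86 mod 70 = 16; 65^16 ≡ 38 (mod 71).
Combine by CRT: x ≡ 29 (mod 59), x ≡ 38 (mod 71) ⇒ x ≡ 1032 (mod 4189).

1032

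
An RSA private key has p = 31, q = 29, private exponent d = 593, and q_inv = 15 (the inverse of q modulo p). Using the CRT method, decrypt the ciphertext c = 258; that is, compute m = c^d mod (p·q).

d_p = d mod (p−1) = 593 mod 30 = 23; d_q = d mod (q−1) = 5.
m₁ = c^(d_p) mod p: c ≡ 10 (mod 31), and 10^23 mod 31 = 14.
m₂ = c^(d_q) mod q: c ≡ 26 (mod 29), and 26^5 mod 29 = 18.
h = q_inv·(m₁ − m₂) mod p = 15·(14 − 18) mod 31 = 2.
m = m₂ + h·q = 18 + 2·29 = 76.

76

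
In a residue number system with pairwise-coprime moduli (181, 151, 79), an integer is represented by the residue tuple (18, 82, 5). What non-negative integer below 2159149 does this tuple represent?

2101247

From x ≡ 18 (mod 181) write x = 18 + 181t. Substituting into x ≡ 82 (mod 151) gives 181t ≡ 64 (mod 151), and since 30⁻¹ ≡ 146 (mod 151), t ≡ 133. Hence x ≡ 18 + 181·133 = 24091 (mod 27331).
From x ≡ 24091 (mod 27331) write x = 24091 + 27331t. Substituting into x ≡ 5 (mod 79) gives 27331t ≡ 9 (mod 79), and since 76⁻¹ ≡ 26 (mod 79), t ≡ 76. Hence x ≡ 24091 + 27331·76 = 2101247 (mod 2159149).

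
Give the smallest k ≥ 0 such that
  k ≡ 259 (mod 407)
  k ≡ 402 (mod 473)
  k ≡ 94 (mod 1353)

439819

Combine the congruences pairwise.
gcd(407, 473) = 11 and 11 | (402 − 259), so the pair is consistent; merging gives k ≡ 2294 (mod 17501), where 17501 = lcm(407, 473).
gcd(17501, 1353) = 11 and 11 | (94 − 2294), so the pair is consistent; merging gives k ≡ 439819 (mod 2152623), where 2152623 = lcm(17501, 1353).
The solution is unique modulo lcm(407, 473, 1353) = 2152623.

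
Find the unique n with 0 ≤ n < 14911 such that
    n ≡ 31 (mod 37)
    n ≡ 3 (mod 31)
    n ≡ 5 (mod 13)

The moduli are pairwise coprime; M = 37·31·13 = 14911.
M/37 = 403; 403 ≡ 33 (mod 37); 33·9 ≡ 1, so inverse 9.
M/31 = 481; 481 ≡ 16 (mod 31); 16·2 ≡ 1, so inverse 2.
M/13 = 1147; 1147 ≡ 3 (mod 13); 3·9 ≡ 1, so inverse 9.
n ≡ 31·403·9 + 3·481·2 + 5·1147·9 = 166938.
166938 mod 14911 = 2917.

2917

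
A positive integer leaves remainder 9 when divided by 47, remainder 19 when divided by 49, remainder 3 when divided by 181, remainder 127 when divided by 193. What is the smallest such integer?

15904292

The moduli are pairwise coprime; M = 47·49·181·193 = 80450699.
M/47 = 1711717; 1711717 ≡ 24 (mod 47); 24·2 ≡ 1, so inverse 2.
M/49 = 1641851; 1641851 ≡ 8 (mod 49); 8·43 ≡ 1, so inverse 43.
M/181 = 444479; 444479 ≡ 124 (mod 181); 124·127 ≡ 1, so inverse 127.
M/193 = 416843; 416843 ≡ 156 (mod 193); 156·73 ≡ 1, so inverse 73.
n ≡ 9·1711717·2 + 19·1641851·43 + 3·444479·127 + 127·416843·73 = 5406101125.
5406101125 mod 80450699 = 15904292.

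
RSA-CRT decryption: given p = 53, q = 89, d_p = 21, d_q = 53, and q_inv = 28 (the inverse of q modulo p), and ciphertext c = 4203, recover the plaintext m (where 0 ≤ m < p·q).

m₁ = c^(d_p) mod p: c ≡ 16 (mod 53), and 16^21 mod 53 = 42.
m₂ = c^(d_q) mod q: c ≡ 20 (mod 89), and 20^53 mod 89 = 68.
h = q_inv·(m₁ − m₂) mod p = 28·(42 − 68) mod 53 = 14.
m = m₂ + h·q = 68 + 14·89 = 1314.

1314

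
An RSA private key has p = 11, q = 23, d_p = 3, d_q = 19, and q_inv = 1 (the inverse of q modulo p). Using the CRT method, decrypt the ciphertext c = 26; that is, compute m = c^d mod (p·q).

m₁ = c^(d_p) mod p: c ≡ 4 (mod 11), and 4^3 mod 11 = 9.
m₂ = c^(d_q) mod q: c ≡ 3 (mod 23), and 3^19 mod 23 = 6.
h = q_inv·(m₁ − m₂) mod p = 1·(9 − 6) mod 11 = 3.
m = m₂ + h·q = 6 + 3·23 = 75.

75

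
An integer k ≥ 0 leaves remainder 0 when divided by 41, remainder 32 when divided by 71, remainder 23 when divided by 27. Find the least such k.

42845

Combine the congruences pairwise.
From k ≡ 0 (mod 41) write k = 0 + 41t. Substituting into k ≡ 32 (mod 71) gives 41t ≡ 32 (mod 71), and since 41⁻¹ ≡ 26 (mod 71), t ≡ 51. Hence k ≡ 0 + 41·51 = 2091 (mod 2911).
From k ≡ 2091 (mod 2911) write k = 2091 + 2911t. Substituting into k ≡ 23 (mod 27) gives 2911t ≡ 11 (mod 27), and since 22⁻¹ ≡ 16 (mod 27), t ≡ 14. Hence k ≡ 2091 + 2911·14 = 42845 (mod 78597).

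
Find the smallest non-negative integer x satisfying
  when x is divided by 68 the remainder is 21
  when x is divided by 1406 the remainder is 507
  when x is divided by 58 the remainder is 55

gcd(68, 1406) = 2 and 2 | (507 − 21), so the pair is consistent; merging gives x ≡ 27221 (mod 47804), where 47804 = lcm(68, 1406).
gcd(47804, 58) = 2 and 2 | (55 − 27221), so the pair is consistent; merging gives x ≡ 170633 (mod 1386316), where 1386316 = lcm(47804, 58).
The solution is unique modulo lcm(68, 1406, 58) = 1386316.

170633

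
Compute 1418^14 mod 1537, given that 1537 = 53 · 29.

1391

Mod 53: 1418 ≡ 40; 40^14 ≡ 13 (mod 53).
Mod 29: 1418 ≡ 26; 26^14 ≡ 28 (mod 29).
Combine by CRT: x ≡ 13 (mod 53), x ≡ 28 (mod 29) ⇒ x ≡ 1391 (mod 1537).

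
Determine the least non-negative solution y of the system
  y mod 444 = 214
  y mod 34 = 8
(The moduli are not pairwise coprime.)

7318

gcd(444, 34) = 2 and 2 | (8 − 214), so the pair is consistent; merging gives y ≡ 7318 (mod 7548), where 7548 = lcm(444, 34).
The solution is unique modulo lcm(444, 34) = 7548.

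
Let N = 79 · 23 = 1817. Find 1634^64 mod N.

Mod 79: 1634 ≡ 54; 54^64 ≡ 42 (mod 79).
Mod 23: 1634 ≡ 1; by Fermat, exponent reduces to 64 mod 22 = 20; 1^20 ≡ 1 (mod 23).
Combine by CRT: x ≡ 42 (mod 79), x ≡ 1 (mod 23) ⇒ x ≡ 990 (mod 1817).

990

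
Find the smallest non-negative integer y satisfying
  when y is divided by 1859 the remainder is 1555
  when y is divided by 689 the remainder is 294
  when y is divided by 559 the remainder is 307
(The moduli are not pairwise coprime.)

1016569

Combine the congruences pairwise.
gcd(1859, 689) = 13 and 13 | (294 − 1555), so the pair is consistent; merging gives y ≡ 31299 (mod 98527), where 98527 = lcm(1859, 689).
gcd(98527, 559) = 13 and 13 | (307 − 31299), so the pair is consistent; merging gives y ≡ 1016569 (mod 4236661), where 4236661 = lcm(98527, 559).
The solution is unique modulo lcm(1859, 689, 559) = 4236661.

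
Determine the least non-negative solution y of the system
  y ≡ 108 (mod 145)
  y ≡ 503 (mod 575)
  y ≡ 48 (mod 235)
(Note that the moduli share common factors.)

gcd(145, 575) = 5 and 5 | (503 − 108), so the pair is consistent; merging gives y ≡ 12578 (mod 16675), where 16675 = lcm(145, 575).
gcd(16675, 235) = 5 and 5 | (48 − 12578), so the pair is consistent; merging gives y ≡ 529503 (mod 783725), where 783725 = lcm(16675, 235).
The solution is unique modulo lcm(145, 575, 235) = 783725.

529503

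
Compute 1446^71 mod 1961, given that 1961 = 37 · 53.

Mod 37: 1446 ≡ 3; by Fermat, exponent reduces to 71 mod 36 = 35; 3^35 ≡ 25 (mod 37).
Mod 53: 1446 ≡ 15; by Fermat, exponent reduces to 71 mod 52 = 19; 15^19 ≡ 24 (mod 53).
Combine by CRT: x ≡ 25 (mod 37), x ≡ 24 (mod 53) ⇒ x ≡ 395 (mod 1961).

395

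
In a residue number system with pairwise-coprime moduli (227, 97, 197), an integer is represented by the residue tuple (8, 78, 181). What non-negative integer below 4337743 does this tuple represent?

420185

Combine the congruences pairwise.
From x ≡ 8 (mod 227) write x = 8 + 227t. Substituting into x ≡ 78 (mod 97) gives 227t ≡ 70 (mod 97), and since 33⁻¹ ≡ 50 (mod 97), t ≡ 8. Hence x ≡ 8 + 227·8 = 1824 (mod 22019).
From x ≡ 1824 (mod 22019) write x = 1824 + 22019t. Substituting into x ≡ 181 (mod 197) gives 22019t ≡ 130 (mod 197), and since 152⁻¹ ≡ 35 (mod 197), t ≡ 19. Hence x ≡ 1824 + 22019·19 = 420185 (mod 4337743).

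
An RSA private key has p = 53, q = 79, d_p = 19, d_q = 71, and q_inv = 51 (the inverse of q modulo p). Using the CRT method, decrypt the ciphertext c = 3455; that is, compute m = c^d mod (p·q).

m₁ = c^(d_p) mod p: c ≡ 10 (mod 53), and 10^19 mod 53 = 49.
m₂ = c^(d_q) mod q: c ≡ 58 (mod 79), and 58^71 mod 79 = 71.
h = q_inv·(m₁ − m₂) mod p = 51·(49 − 71) mod 53 = 44.
m = m₂ + h·q = 71 + 44·79 = 3547.

3547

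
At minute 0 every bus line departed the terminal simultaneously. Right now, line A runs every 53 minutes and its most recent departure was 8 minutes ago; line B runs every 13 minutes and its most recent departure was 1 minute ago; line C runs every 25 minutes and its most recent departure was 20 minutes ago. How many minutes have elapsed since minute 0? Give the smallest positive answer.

From t ≡ 8 (mod 53) write t = 8 + 53s. Substituting into t ≡ 1 (mod 13) gives 53s ≡ 6 (mod 13), and since 1⁻¹ ≡ 1 (mod 13), s ≡ 6. Hence t ≡ 8 + 53·6 = 326 (mod 689).
From t ≡ 326 (mod 689) write t = 326 + 689s. Substituting into t ≡ 20 (mod 25) gives 689s ≡ 19 (mod 25), and since 14⁻¹ ≡ 9 (mod 25), s ≡ 21. Hence t ≡ 326 + 689·21 = 14795 (mod 17225).

14795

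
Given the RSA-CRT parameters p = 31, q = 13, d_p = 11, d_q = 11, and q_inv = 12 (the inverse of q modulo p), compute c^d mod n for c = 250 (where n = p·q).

126

m₁ = c^(d_p) mod p: c ≡ 2 (mod 31), and 2^11 mod 31 = 2.
m₂ = c^(d_q) mod q: c ≡ 3 (mod 13), and 3^11 mod 13 = 9.
h = q_inv·(m₁ − m₂) mod p = 12·(2 − 9) mod 31 = 9.
m = m₂ + h·q = 9 + 9·13 = 126.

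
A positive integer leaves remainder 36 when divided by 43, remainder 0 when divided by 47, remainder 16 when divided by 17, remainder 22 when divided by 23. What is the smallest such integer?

394518

From k ≡ 36 (mod 43) write k = 36 + 43t. Substituting into k ≡ 0 (mod 47) gives 43t ≡ 11 (mod 47), and since 43⁻¹ ≡ 35 (mod 47), t ≡ 9. Hence k ≡ 36 + 43·9 = 423 (mod 2021).
From k ≡ 423 (mod 2021) write k = 423 + 2021t. Substituting into k ≡ 16 (mod 17) gives 2021t ≡ 1 (mod 17), and since 15⁻¹ ≡ 8 (mod 17), t ≡ 8. Hence k ≡ 423 + 2021·8 = 16591 (mod 34357).
From k ≡ 16591 (mod 34357) write k = 16591 + 34357t. Substituting into k ≡ 22 (mod 23) gives 34357t ≡ 14 (mod 23), and since 18⁻¹ ≡ 9 (mod 23), t ≡ 11. Hence k ≡ 16591 + 34357·11 = 394518 (mod 790211).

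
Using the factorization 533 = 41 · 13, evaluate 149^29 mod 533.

106

Mod 41: 149 ≡ 26; 26^29 ≡ 24 (mod 41).
Mod 13: 149 ≡ 6; by Fermat, exponent reduces to 29 mod 12 = 5; 6^5 ≡ 2 (mod 13).
Combine by CRT: x ≡ 24 (mod 41), x ≡ 2 (mod 13) ⇒ x ≡ 106 (mod 533).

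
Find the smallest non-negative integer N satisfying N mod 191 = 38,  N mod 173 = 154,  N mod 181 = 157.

4223430

The moduli are pairwise coprime; M = 191·173·181 = 5980783.
M/191 = 31313; 31313 ≡ 180 (mod 191); 180·52 ≡ 1, so inverse 52.
M/173 = 34571; 34571 ≡ 144 (mod 173); 144·167 ≡ 1, so inverse 167.
M/181 = 33043; 33043 ≡ 101 (mod 181); 101·138 ≡ 1, so inverse 138.
N ≡ 38·31313·52 + 154·34571·167 + 157·33043·138 = 1666881104.
1666881104 mod 5980783 = 4223430.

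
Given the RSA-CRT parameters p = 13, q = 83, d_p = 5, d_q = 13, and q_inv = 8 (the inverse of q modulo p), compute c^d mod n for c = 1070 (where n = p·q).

m₁ = c^(d_p) mod p: c ≡ 4 (mod 13), and 4^5 mod 13 = 10.
m₂ = c^(d_q) mod q: c ≡ 74 (mod 83), and 74^13 mod 83 = 5.
h = q_inv·(m₁ − m₂) mod p = 8·(10 − 5) mod 13 = 1.
m = m₂ + h·q = 5 + 1·83 = 88.

88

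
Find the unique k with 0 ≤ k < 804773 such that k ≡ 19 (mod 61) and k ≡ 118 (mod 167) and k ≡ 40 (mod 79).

The moduli are pairwise coprime; N = 61·167·79 = 804773.
N/61 = 13193; 13193 ≡ 17 (mod 61); 17·18 ≡ 1, so inverse 18.
N/167 = 4819; 4819 ≡ 143 (mod 167); 143·160 ≡ 1, so inverse 160.
N/79 = 10187; 10187 ≡ 75 (mod 79); 75·59 ≡ 1, so inverse 59.
k ≡ 19·13193·18 + 118·4819·160 + 40·10187·59 = 119536046.
119536046 mod 804773 = 429642.

429642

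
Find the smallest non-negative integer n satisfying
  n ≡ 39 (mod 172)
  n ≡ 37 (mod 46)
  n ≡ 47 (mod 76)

4683

gcd(172, 46) = 2 and 2 | (37 − 39), so the pair is consistent; merging gives n ≡ 727 (mod 3956), where 3956 = lcm(172, 46).
gcd(3956, 76) = 4 and 4 | (47 − 727), so the pair is consistent; merging gives n ≡ 4683 (mod 75164), where 75164 = lcm(3956, 76).
The solution is unique modulo lcm(172, 46, 76) = 75164.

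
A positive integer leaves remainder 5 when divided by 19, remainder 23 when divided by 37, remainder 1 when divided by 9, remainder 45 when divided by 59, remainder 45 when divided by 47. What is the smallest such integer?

16549309

From a ≡ 5 (mod 19) write a = 5 + 19t. Substituting into a ≡ 23 (mod 37) gives 19t ≡ 18 (mod 37), and since 19⁻¹ ≡ 2 (mod 37), t ≡ 36. Hence a ≡ 5 + 19·36 = 689 (mod 703).
From a ≡ 689 (mod 703) write a = 689 + 703t. Substituting into a ≡ 1 (mod 9) gives 703t ≡ 5 (mod 9), and since 1⁻¹ ≡ 1 (mod 9), t ≡ 5. Hence a ≡ 689 + 703·5 = 4204 (mod 6327).
From a ≡ 4204 (mod 6327) write a = 4204 + 6327t. Substituting into a ≡ 45 (mod 59) gives 6327t ≡ 30 (mod 59), and since 14⁻¹ ≡ 38 (mod 59), t ≡ 19. Hence a ≡ 4204 + 6327·19 = 124417 (mod 373293).
From a ≡ 124417 (mod 373293) write a = 124417 + 373293t. Substituting into a ≡ 45 (mod 47) gives 373293t ≡ 37 (mod 47), and since 19⁻¹ ≡ 5 (mod 47), t ≡ 44. Hence a ≡ 124417 + 373293·44 = 16549309 (mod 17544771).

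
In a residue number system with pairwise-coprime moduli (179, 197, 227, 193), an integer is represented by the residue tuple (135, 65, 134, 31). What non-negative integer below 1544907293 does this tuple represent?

1312274195

The moduli are pairwise coprime; N = 179·197·227·193 = 1544907293.
N/179 = 8630767; 8630767 ≡ 103 (mod 179); 103·73 ≡ 1, so inverse 73.
N/197 = 7842169; 7842169 ≡ 190 (mod 197); 190·28 ≡ 1, so inverse 28.
N/227 = 6805759; 6805759 ≡ 72 (mod 227); 72·41 ≡ 1, so inverse 41.
N/193 = 8004701; 8004701 ≡ 26 (mod 193); 26·52 ≡ 1, so inverse 52.
x ≡ 135·8630767·73 + 65·7842169·28 + 134·6805759·41 + 31·8004701·52 = 149623374323.
149623374323 mod 1544907293 = 1312274195.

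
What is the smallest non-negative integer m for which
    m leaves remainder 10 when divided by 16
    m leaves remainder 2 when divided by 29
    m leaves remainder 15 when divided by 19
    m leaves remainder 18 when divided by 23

103242

Combine the congruences pairwise.
From m ≡ 10 (mod 16) write m = 10 + 16t. Substituting into m ≡ 2 (mod 29) gives 16t ≡ 21 (mod 29), and since 16⁻¹ ≡ 20 (mod 29), t ≡ 14. Hence m ≡ 10 + 16·14 = 234 (mod 464).
From m ≡ 234 (mod 464) write m = 234 + 464t. Substituting into m ≡ 15 (mod 19) gives 464t ≡ 9 (mod 19), and since 8⁻¹ ≡ 12 (mod 19), t ≡ 13. Hence m ≡ 234 + 464·13 = 6266 (mod 8816).
From m ≡ 6266 (mod 8816) write m = 6266 + 8816t. Substituting into m ≡ 18 (mod 23) gives 8816t ≡ 8 (mod 23), and since 7⁻¹ ≡ 10 (mod 23), t ≡ 11. Hence m ≡ 6266 + 8816·11 = 103242 (mod 202768).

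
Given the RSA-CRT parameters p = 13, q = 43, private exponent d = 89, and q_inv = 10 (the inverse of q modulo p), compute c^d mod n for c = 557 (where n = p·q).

d_p = d mod (p−1) = 89 mod 12 = 5; d_q = d mod (q−1) = 5.
m₁ = c^(d_p) mod p: c ≡ 11 (mod 13), and 11^5 mod 13 = 7.
m₂ = c^(d_q) mod q: c ≡ 41 (mod 43), and 41^5 mod 43 = 11.
h = q_inv·(m₁ − m₂) mod p = 10·(7 − 11) mod 13 = 12.
m = m₂ + h·q = 11 + 12·43 = 527.

527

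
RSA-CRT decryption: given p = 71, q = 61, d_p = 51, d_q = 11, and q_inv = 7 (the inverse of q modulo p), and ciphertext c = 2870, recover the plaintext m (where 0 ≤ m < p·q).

m₁ = c^(d_p) mod p: c ≡ 30 (mod 71), and 30^51 mod 71 = 48.
m₂ = c^(d_q) mod q: c ≡ 3 (mod 61), and 3^11 mod 61 = 3.
h = q_inv·(m₁ − m₂) mod p = 7·(48 − 3) mod 71 = 31.
m = m₂ + h·q = 3 + 31·61 = 1894.

1894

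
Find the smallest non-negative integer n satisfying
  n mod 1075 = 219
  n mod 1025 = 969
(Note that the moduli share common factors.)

Combine the congruences pairwise.
gcd(1075, 1025) = 25 and 25 | (969 − 219), so the pair is consistent; merging gives n ≡ 16344 (mod 44075), where 44075 = lcm(1075, 1025).
The solution is unique modulo lcm(1075, 1025) = 44075.

16344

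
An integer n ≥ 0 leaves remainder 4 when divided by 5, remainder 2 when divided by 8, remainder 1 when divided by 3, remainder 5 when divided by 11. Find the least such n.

The moduli are pairwise coprime; M = 5·8·3·11 = 1320.
M/5 = 264; 264 ≡ 4 (mod 5); 4·4 ≡ 1, so inverse 4.
M/8 = 165; 165 ≡ 5 (mod 8); 5·5 ≡ 1, so inverse 5.
M/3 = 440; 440 ≡ 2 (mod 3); 2·2 ≡ 1, so inverse 2.
M/11 = 120; 120 ≡ 10 (mod 11); 10·10 ≡ 1, so inverse 10.
n ≡ 4·264·4 + 2·165·5 + 1·440·2 + 5·120·10 = 12754.
12754 mod 1320 = 874.

874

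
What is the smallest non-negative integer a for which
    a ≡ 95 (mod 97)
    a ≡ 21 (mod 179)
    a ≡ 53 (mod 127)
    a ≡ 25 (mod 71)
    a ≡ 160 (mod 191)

20724460890

From a ≡ 95 (mod 97) write a = 95 + 97t. Substituting into a ≡ 21 (mod 179) gives 97t ≡ 105 (mod 179), and since 97⁻¹ ≡ 24 (mod 179), t ≡ 14. Hence a ≡ 95 + 97·14 = 1453 (mod 17363).
From a ≡ 1453 (mod 17363) write a = 1453 + 17363t. Substituting into a ≡ 53 (mod 127) gives 17363t ≡ 124 (mod 127), and since 91⁻¹ ≡ 67 (mod 127), t ≡ 53. Hence a ≡ 1453 + 17363·53 = 921692 (mod 2205101).
From a ≡ 921692 (mod 2205101) write a = 921692 + 2205101t. Substituting into a ≡ 25 (mod 71) gives 2205101t ≡ 55 (mod 71), and since 54⁻¹ ≡ 25 (mod 71), t ≡ 26. Hence a ≡ 921692 + 2205101·26 = 58254318 (mod 156562171).
From a ≡ 58254318 (mod 156562171) write a = 58254318 + 156562171t. Substituting into a ≡ 160 (mod 191) gives 156562171t ≡ 78 (mod 191), and since 44⁻¹ ≡ 178 (mod 191), t ≡ 132. Hence a ≡ 58254318 + 156562171·132 = 20724460890 (mod 29903374661).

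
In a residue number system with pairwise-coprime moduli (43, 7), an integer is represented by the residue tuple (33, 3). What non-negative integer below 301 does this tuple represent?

Combine the congruences pairwise.
From x ≡ 33 (mod 43) write x = 33 + 43t. Substituting into x ≡ 3 (mod 7) gives 43t ≡ 5 (mod 7), and since 1⁻¹ ≡ 1 (mod 7), t ≡ 5. Hence x ≡ 33 + 43·5 = 248 (mod 301).

248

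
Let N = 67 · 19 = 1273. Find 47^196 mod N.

Mod 67: 47 ≡ 47; by Fermat, exponent reduces to 196 mod 66 = 64; 47^64 ≡ 33 (mod 67).
Mod 19: 47 ≡ 9; by Fermat, exponent reduces to 196 mod 18 = 16; 9^16 ≡ 4 (mod 19).
Combine by CRT: x ≡ 33 (mod 67), x ≡ 4 (mod 19) ⇒ x ≡ 1239 (mod 1273).

1239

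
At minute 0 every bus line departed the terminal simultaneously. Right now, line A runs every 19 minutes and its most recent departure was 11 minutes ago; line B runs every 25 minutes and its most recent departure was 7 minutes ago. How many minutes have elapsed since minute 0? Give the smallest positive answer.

From t ≡ 11 (mod 19) write t = 11 + 19s. Substituting into t ≡ 7 (mod 25) gives 19s ≡ 21 (mod 25), and since 19⁻¹ ≡ 4 (mod 25), s ≡ 9. Hence t ≡ 11 + 19·9 = 182 (mod 475).

182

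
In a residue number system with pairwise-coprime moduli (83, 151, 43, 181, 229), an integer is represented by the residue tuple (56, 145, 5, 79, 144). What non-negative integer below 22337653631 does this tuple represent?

The moduli are pairwise coprime; N = 83·151·43·181·229 = 22337653631.
N/83 = 269128357; 269128357 ≡ 27 (mod 83); 27·40 ≡ 1, so inverse 40.
N/151 = 147931481; 147931481 ≡ 103 (mod 151); 103·22 ≡ 1, so inverse 22.
N/43 = 519480317; 519480317 ≡ 26 (mod 43); 26·5 ≡ 1, so inverse 5.
N/181 = 123412451; 123412451 ≡ 135 (mod 181); 135·59 ≡ 1, so inverse 59.
N/229 = 97544339; 97544339 ≡ 186 (mod 229); 186·213 ≡ 1, so inverse 213.
x ≡ 56·269128357·40 + 145·147931481·22 + 5·519480317·5 + 79·123412451·59 + 144·97544339·213 = 4654841351914.
4654841351914 mod 22337653631 = 8609396666.

8609396666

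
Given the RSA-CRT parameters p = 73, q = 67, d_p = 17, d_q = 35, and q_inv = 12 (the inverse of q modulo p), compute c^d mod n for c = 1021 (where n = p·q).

3941

m₁ = c^(d_p) mod p: c ≡ 72 (mod 73), and 72^17 mod 73 = 72.
m₂ = c^(d_q) mod q: c ≡ 16 (mod 67), and 16^35 mod 67 = 55.
h = q_inv·(m₁ − m₂) mod p = 12·(72 − 55) mod 73 = 58.
m = m₂ + h·q = 55 + 58·67 = 3941.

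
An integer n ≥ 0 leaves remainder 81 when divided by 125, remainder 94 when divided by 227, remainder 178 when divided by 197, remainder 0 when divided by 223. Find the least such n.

858855956

The moduli are pairwise coprime; M = 125·227·197·223 = 1246542125.
M/125 = 9972337; 9972337 ≡ 87 (mod 125); 87·23 ≡ 1, so inverse 23.
M/227 = 5491375; 5491375 ≡ 18 (mod 227); 18·164 ≡ 1, so inverse 164.
M/197 = 6327625; 6327625 ≡ 182 (mod 197); 182·105 ≡ 1, so inverse 105.
M/223 = 5589875; 5589875 ≡ 157 (mod 223); 157·125 ≡ 1, so inverse 125.
n ≡ 81·9972337·23 + 94·5491375·164 + 178·6327625·105 + 0·5589875·125 = 221496812081.
221496812081 mod 1246542125 = 858855956.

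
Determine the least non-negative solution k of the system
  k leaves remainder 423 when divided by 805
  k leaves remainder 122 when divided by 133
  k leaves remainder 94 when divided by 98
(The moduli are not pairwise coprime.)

gcd(805, 133) = 7 and 7 | (122 − 423), so the pair is consistent; merging gives k ≡ 11693 (mod 15295), where 15295 = lcm(805, 133).
gcd(15295, 98) = 7 and 7 | (94 − 11693), so the pair is consistent; merging gives k ≡ 149348 (mod 214130), where 214130 = lcm(15295, 98).
The solution is unique modulo lcm(805, 133, 98) = 214130.

149348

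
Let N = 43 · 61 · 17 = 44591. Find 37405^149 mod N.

42939

Mod 43: 37405 ≡ 38; by Fermat, exponent reduces to 149 mod 42 = 23; 38^23 ≡ 25 (mod 43).
Mod 61: 37405 ≡ 12; by Fermat, exponent reduces to 149 mod 60 = 29; 12^29 ≡ 56 (mod 61).
Mod 17: 37405 ≡ 5; by Fermat, exponent reduces to 149 mod 16 = 5; 5^5 ≡ 14 (mod 17).
Combine by CRT: x ≡ 25 (mod 43), x ≡ 56 (mod 61), x ≡ 14 (mod 17) ⇒ x ≡ 42939 (mod 44591).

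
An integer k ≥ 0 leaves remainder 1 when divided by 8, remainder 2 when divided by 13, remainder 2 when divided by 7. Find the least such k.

Combine the congruences pairwise.
From k ≡ 1 (mod 8) write k = 1 + 8t. Substituting into k ≡ 2 (mod 13) gives 8t ≡ 1 (mod 13), and since 8⁻¹ ≡ 5 (mod 13), t ≡ 5. Hence k ≡ 1 + 8·5 = 41 (mod 104).
From k ≡ 41 (mod 104) write k = 41 + 104t. Substituting into k ≡ 2 (mod 7) gives 104t ≡ 3 (mod 7), and since 6⁻¹ ≡ 6 (mod 7), t ≡ 4. Hence k ≡ 41 + 104·4 = 457 (mod 728).

457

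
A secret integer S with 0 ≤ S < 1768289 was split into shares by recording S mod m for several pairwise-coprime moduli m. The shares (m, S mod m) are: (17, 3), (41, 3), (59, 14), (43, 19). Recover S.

657274

Combine the congruences pairwise.
From S ≡ 3 (mod 17) write S = 3 + 17t. Substituting into S ≡ 3 (mod 41) gives 17t ≡ 0 (mod 41), and since 17⁻¹ ≡ 29 (mod 41), t ≡ 0. Hence S ≡ 3 + 17·0 = 3 (mod 697).
From S ≡ 3 (mod 697) write S = 3 + 697t. Substituting into S ≡ 14 (mod 59) gives 697t ≡ 11 (mod 59), and since 48⁻¹ ≡ 16 (mod 59), t ≡ 58. Hence S ≡ 3 + 697·58 = 40429 (mod 41123).
From S ≡ 40429 (mod 41123) write S = 40429 + 41123t. Substituting into S ≡ 19 (mod 43) gives 41123t ≡ 10 (mod 43), and since 15⁻¹ ≡ 23 (mod 43), t ≡ 15. Hence S ≡ 40429 + 41123·15 = 657274 (mod 1768289).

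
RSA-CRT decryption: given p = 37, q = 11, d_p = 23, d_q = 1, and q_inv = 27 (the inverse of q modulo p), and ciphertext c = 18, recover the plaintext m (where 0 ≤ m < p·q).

m₁ = c^(d_p) mod p: c ≡ 18 (mod 37), and 18^23 mod 37 = 22.
m₂ = c^(d_q) mod q: c ≡ 7 (mod 11), and 7^1 mod 11 = 7.
h = q_inv·(m₁ − m₂) mod p = 27·(22 − 7) mod 37 = 35.
m = m₂ + h·q = 7 + 35·11 = 392.

392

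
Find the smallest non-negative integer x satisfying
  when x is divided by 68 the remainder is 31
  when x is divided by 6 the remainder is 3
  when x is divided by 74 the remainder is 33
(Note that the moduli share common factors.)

gcd(68, 6) = 2 and 2 | (3 − 31), so the pair is consistent; merging gives x ≡ 99 (mod 204), where 204 = lcm(68, 6).
gcd(204, 74) = 2 and 2 | (33 − 99), so the pair is consistent; merging gives x ≡ 3363 (mod 7548), where 7548 = lcm(204, 74).
The solution is unique modulo lcm(68, 6, 74) = 7548.

3363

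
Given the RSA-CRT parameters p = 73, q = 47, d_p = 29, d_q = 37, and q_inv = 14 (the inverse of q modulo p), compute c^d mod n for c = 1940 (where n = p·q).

829

m₁ = c^(d_p) mod p: c ≡ 42 (mod 73), and 42^29 mod 73 = 26.
m₂ = c^(d_q) mod q: c ≡ 13 (mod 47), and 13^37 mod 47 = 30.
h = q_inv·(m₁ − m₂) mod p = 14·(26 − 30) mod 73 = 17.
m = m₂ + h·q = 30 + 17·47 = 829.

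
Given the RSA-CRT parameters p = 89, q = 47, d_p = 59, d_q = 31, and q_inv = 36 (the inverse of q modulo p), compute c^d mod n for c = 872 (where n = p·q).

m₁ = c^(d_p) mod p: c ≡ 71 (mod 89), and 71^59 mod 89 = 72.
m₂ = c^(d_q) mod q: c ≡ 26 (mod 47), and 26^31 mod 47 = 22.
h = q_inv·(m₁ − m₂) mod p = 36·(72 − 22) mod 89 = 20.
m = m₂ + h·q = 22 + 20·47 = 962.

962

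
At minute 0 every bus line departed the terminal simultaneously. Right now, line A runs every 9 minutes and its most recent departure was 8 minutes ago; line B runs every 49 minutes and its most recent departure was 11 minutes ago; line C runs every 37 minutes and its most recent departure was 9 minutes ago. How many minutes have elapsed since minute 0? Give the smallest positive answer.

The moduli are pairwise coprime; N = 9·49·37 = 16317.
N/9 = 1813; 1813 ≡ 4 (mod 9); 4·7 ≡ 1, so inverse 7.
N/49 = 333; 333 ≡ 39 (mod 49); 39·44 ≡ 1, so inverse 44.
N/37 = 441; 441 ≡ 34 (mod 37); 34·12 ≡ 1, so inverse 12.
t ≡ 8·1813·7 + 11·333·44 + 9·441·12 = 310328.
310328 mod 16317 = 305.

305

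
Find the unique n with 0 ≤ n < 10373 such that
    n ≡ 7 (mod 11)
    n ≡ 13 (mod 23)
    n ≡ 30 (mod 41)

The moduli are pairwise coprime; M = 11·23·41 = 10373.
M/11 = 943; 943 ≡ 8 (mod 11); 8·7 ≡ 1, so inverse 7.
M/23 = 451; 451 ≡ 14 (mod 23); 14·5 ≡ 1, so inverse 5.
M/41 = 253; 253 ≡ 7 (mod 41); 7·6 ≡ 1, so inverse 6.
n ≡ 7·943·7 + 13·451·5 + 30·253·6 = 121062.
121062 mod 10373 = 6959.

6959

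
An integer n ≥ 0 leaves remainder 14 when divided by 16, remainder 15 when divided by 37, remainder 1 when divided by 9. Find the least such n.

2494

The moduli are pairwise coprime; M = 16·37·9 = 5328.
M/16 = 333; 333 ≡ 13 (mod 16); 13·5 ≡ 1, so inverse 5.
M/37 = 144; 144 ≡ 33 (mod 37); 33·9 ≡ 1, so inverse 9.
M/9 = 592; 592 ≡ 7 (mod 9); 7·4 ≡ 1, so inverse 4.
n ≡ 14·333·5 + 15·144·9 + 1·592·4 = 45118.
45118 mod 5328 = 2494.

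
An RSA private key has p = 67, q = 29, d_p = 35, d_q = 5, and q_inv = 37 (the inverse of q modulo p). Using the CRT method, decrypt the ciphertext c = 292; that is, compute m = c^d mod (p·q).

m₁ = c^(d_p) mod p: c ≡ 24 (mod 67), and 24^35 mod 67 = 40.
m₂ = c^(d_q) mod q: c ≡ 2 (mod 29), and 2^5 mod 29 = 3.
h = q_inv·(m₁ − m₂) mod p = 37·(40 − 3) mod 67 = 29.
m = m₂ + h·q = 3 + 29·29 = 844.

844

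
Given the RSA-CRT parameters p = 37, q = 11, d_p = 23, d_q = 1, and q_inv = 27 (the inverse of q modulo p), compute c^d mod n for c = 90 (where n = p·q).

255

m₁ = c^(d_p) mod p: c ≡ 16 (mod 37), and 16^23 mod 37 = 33.
m₂ = c^(d_q) mod q: c ≡ 2 (mod 11), and 2^1 mod 11 = 2.
h = q_inv·(m₁ − m₂) mod p = 27·(33 − 2) mod 37 = 23.
m = m₂ + h·q = 2 + 23·11 = 255.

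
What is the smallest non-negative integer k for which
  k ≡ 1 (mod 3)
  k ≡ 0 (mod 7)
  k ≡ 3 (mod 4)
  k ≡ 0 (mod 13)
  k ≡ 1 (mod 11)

3367

The moduli are pairwise coprime; N = 3·7·4·13·11 = 12012.
N/3 = 4004; 4004 ≡ 2 (mod 3); 2·2 ≡ 1, so inverse 2.
N/7 = 1716; 1716 ≡ 1 (mod 7), inverse 1.
N/4 = 3003; 3003 ≡ 3 (mod 4); 3·3 ≡ 1, so inverse 3.
N/13 = 924; 924 ≡ 1 (mod 13), inverse 1.
N/11 = 1092; 1092 ≡ 3 (mod 11); 3·4 ≡ 1, so inverse 4.
k ≡ 1·4004·2 + 0·1716·1 + 3·3003·3 + 0·924·1 + 1·1092·4 = 39403.
39403 mod 12012 = 3367.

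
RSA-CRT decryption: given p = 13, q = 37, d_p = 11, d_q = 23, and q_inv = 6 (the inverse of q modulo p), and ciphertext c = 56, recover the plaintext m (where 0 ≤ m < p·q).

348

m₁ = c^(d_p) mod p: c ≡ 4 (mod 13), and 4^11 mod 13 = 10.
m₂ = c^(d_q) mod q: c ≡ 19 (mod 37), and 19^23 mod 37 = 15.
h = q_inv·(m₁ − m₂) mod p = 6·(10 − 15) mod 13 = 9.
m = m₂ + h·q = 15 + 9·37 = 348.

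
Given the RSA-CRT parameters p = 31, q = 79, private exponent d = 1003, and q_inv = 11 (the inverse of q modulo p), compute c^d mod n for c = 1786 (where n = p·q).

944

d_p = d mod (p−1) = 1003 mod 30 = 13; d_q = d mod (q−1) = 67.
m₁ = c^(d_p) mod p: c ≡ 19 (mod 31), and 19^13 mod 31 = 14.
m₂ = c^(d_q) mod q: c ≡ 48 (mod 79), and 48^67 mod 79 = 75.
h = q_inv·(m₁ − m₂) mod p = 11·(14 − 75) mod 31 = 11.
m = m₂ + h·q = 75 + 11·79 = 944.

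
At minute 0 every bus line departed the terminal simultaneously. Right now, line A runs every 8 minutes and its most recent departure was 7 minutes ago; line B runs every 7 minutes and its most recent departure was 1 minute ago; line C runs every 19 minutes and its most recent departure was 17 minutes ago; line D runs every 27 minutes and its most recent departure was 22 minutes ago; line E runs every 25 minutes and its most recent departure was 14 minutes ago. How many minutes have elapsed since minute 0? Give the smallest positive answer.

690439

From t ≡ 7 (mod 8) write t = 7 + 8s. Substituting into t ≡ 1 (mod 7) gives 8s ≡ 1 (mod 7), and since 1⁻¹ ≡ 1 (mod 7), s ≡ 1. Hence t ≡ 7 + 8·1 = 15 (mod 56).
From t ≡ 15 (mod 56) write t = 15 + 56s. Substituting into t ≡ 17 (mod 19) gives 56s ≡ 2 (mod 19), and since 18⁻¹ ≡ 18 (mod 19), s ≡ 17. Hence t ≡ 15 + 56·17 = 967 (mod 1064).
From t ≡ 967 (mod 1064) write t = 967 + 1064s. Substituting into t ≡ 22 (mod 27) gives 1064s ≡ 0 (mod 27), and since 11⁻¹ ≡ 5 (mod 27), s ≡ 0. Hence t ≡ 967 + 1064·0 = 967 (mod 28728).
From t ≡ 967 (mod 28728) write t = 967 + 28728s. Substituting into t ≡ 14 (mod 25) gives 28728s ≡ 22 (mod 25), and since 3⁻¹ ≡ 17 (mod 25), s ≡ 24. Hence t ≡ 967 + 28728·24 = 690439 (mod 718200).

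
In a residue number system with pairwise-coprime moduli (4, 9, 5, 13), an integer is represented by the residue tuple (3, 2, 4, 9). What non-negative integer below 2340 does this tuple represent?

659

From x ≡ 3 (mod 4) write x = 3 + 4t. Substituting into x ≡ 2 (mod 9) gives 4t ≡ 8 (mod 9), and since 4⁻¹ ≡ 7 (mod 9), t ≡ 2. Hence x ≡ 3 + 4·2 = 11 (mod 36).
From x ≡ 11 (mod 36) write x = 11 + 36t. Substituting into x ≡ 4 (mod 5) gives 36t ≡ 3 (mod 5), and since 1⁻¹ ≡ 1 (mod 5), t ≡ 3. Hence x ≡ 11 + 36·3 = 119 (mod 180).
From x ≡ 119 (mod 180) write x = 119 + 180t. Substituting into x ≡ 9 (mod 13) gives 180t ≡ 7 (mod 13), and since 11⁻¹ ≡ 6 (mod 13), t ≡ 3. Hence x ≡ 119 + 180·3 = 659 (mod 2340).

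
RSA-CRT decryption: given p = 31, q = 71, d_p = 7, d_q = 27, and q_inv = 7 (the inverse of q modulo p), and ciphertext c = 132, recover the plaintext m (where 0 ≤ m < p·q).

1180

m₁ = c^(d_p) mod p: c ≡ 8 (mod 31), and 8^7 mod 31 = 2.
m₂ = c^(d_q) mod q: c ≡ 61 (mod 71), and 61^27 mod 71 = 44.
h = q_inv·(m₁ − m₂) mod p = 7·(2 − 44) mod 31 = 16.
m = m₂ + h·q = 44 + 16·71 = 1180.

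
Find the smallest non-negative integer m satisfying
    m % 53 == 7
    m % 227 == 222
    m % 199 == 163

498260

The moduli are pairwise coprime; N = 53·227·199 = 2394169.
N/53 = 45173; 45173 ≡ 17 (mod 53); 17·25 ≡ 1, so inverse 25.
N/227 = 10547; 10547 ≡ 105 (mod 227); 105·80 ≡ 1, so inverse 80.
N/199 = 12031; 12031 ≡ 91 (mod 199); 91·35 ≡ 1, so inverse 35.
m ≡ 7·45173·25 + 222·10547·80 + 163·12031·35 = 263856850.
263856850 mod 2394169 = 498260.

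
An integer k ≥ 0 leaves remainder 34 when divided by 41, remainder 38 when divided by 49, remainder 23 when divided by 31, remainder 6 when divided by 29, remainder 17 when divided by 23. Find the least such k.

The moduli are pairwise coprime; N = 41·49·31·29·23 = 41540093.
N/41 = 1013173; 1013173 ≡ 22 (mod 41); 22·28 ≡ 1, so inverse 28.
N/49 = 847757; 847757 ≡ 8 (mod 49); 8·43 ≡ 1, so inverse 43.
N/31 = 1340003; 1340003 ≡ 28 (mod 31); 28·10 ≡ 1, so inverse 10.
N/29 = 1432417; 1432417 ≡ 20 (mod 29); 20·16 ≡ 1, so inverse 16.
N/23 = 1806091; 1806091 ≡ 16 (mod 23); 16·13 ≡ 1, so inverse 13.
k ≡ 34·1013173·28 + 38·847757·43 + 23·1340003·10 + 6·1432417·16 + 17·1806091·13 = 3194634467.
3194634467 mod 41540093 = 37587399.

37587399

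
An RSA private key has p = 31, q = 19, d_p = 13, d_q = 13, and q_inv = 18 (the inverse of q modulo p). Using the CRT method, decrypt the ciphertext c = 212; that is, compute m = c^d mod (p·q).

m₁ = c^(d_p) mod p: c ≡ 26 (mod 31), and 26^13 mod 31 = 26.
m₂ = c^(d_q) mod q: c ≡ 3 (mod 19), and 3^13 mod 19 = 14.
h = q_inv·(m₁ − m₂) mod p = 18·(26 − 14) mod 31 = 30.
m = m₂ + h·q = 14 + 30·19 = 584.

584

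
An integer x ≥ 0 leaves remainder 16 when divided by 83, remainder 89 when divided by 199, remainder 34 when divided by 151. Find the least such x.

Combine the congruences pairwise.
From x ≡ 16 (mod 83) write x = 16 + 83t. Substituting into x ≡ 89 (mod 199) gives 83t ≡ 73 (mod 199), and since 83⁻¹ ≡ 12 (mod 199), t ≡ 80. Hence x ≡ 16 + 83·80 = 6656 (mod 16517).
From x ≡ 6656 (mod 16517) write x = 6656 + 16517t. Substituting into x ≡ 34 (mod 151) gives 16517t ≡ 22 (mod 151), and since 58⁻¹ ≡ 138 (mod 151), t ≡ 16. Hence x ≡ 6656 + 16517·16 = 270928 (mod 2494067).

270928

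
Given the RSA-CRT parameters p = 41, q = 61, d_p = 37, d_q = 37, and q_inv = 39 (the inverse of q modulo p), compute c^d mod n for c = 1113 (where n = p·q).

m₁ = c^(d_p) mod p: c ≡ 6 (mod 41), and 6^37 mod 41 = 15.
m₂ = c^(d_q) mod q: c ≡ 15 (mod 61), and 15^37 mod 61 = 22.
h = q_inv·(m₁ − m₂) mod p = 39·(15 − 22) mod 41 = 14.
m = m₂ + h·q = 22 + 14·61 = 876.

876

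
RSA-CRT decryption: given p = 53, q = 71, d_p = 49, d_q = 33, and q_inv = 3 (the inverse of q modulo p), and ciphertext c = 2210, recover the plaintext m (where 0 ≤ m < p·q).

m₁ = c^(d_p) mod p: c ≡ 37 (mod 53), and 37^49 mod 53 = 7.
m₂ = c^(d_q) mod q: c ≡ 9 (mod 71), and 9^33 mod 71 = 64.
h = q_inv·(m₁ − m₂) mod p = 3·(7 − 64) mod 53 = 41.
m = m₂ + h·q = 64 + 41·71 = 2975.

2975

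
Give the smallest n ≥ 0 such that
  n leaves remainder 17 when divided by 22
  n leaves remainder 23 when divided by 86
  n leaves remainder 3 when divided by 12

Combine the congruences pairwise.
gcd(22, 86) = 2 and 2 | (23 − 17), so the pair is consistent; merging gives n ≡ 281 (mod 946), where 946 = lcm(22, 86).
gcd(946, 12) = 2 and 2 | (3 − 281), so the pair is consistent; merging gives n ≡ 1227 (mod 5676), where 5676 = lcm(946, 12).
The solution is unique modulo lcm(22, 86, 12) = 5676.

1227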